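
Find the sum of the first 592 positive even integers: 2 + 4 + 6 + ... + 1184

Sum of first n even numbers = n(n+1)
= 592×593
= 351056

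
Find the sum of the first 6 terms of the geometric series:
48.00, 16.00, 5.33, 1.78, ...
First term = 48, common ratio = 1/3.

Sₙ = a(1 - rⁿ) / (1 - r)
S_6 = 48(1 - (1/3)^6) / (1 - (1/3))
S_6 = 48(1 - (1/729)) / (2/3)
S_6 = 5824/81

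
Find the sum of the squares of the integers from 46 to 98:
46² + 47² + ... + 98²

Use ∑_{k=1}^{n} k² = n(n+1)(2n+1)/6, then subtract the first 45 terms.
∑_{k=1}^{98} k² = 98×99×197/6 = 318549
∑_{k=1}^{45} k² = 45×46×91/6 = 31395
∑_{k=46}^{98} k² = 318549 - 31395 = 287154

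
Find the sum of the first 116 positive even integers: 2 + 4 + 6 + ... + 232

Sum of first n even numbers = n(n+1)
= 116×117
= 13572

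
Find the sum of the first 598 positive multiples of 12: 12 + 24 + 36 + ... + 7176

Factor out 12: = 12(1 + 2 + ... + 598) = 12 × n(n+1)/2
= 12 × 598×599/2
= 12 × 179101
= 2149212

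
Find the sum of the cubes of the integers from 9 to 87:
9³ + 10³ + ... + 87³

Use ∑_{k=1}^{n} k³ = [n(n+1)/2]², then subtract the first 8 terms.
∑_{k=1}^{87} k³ = [87×88/2]² = 3828² = 14653584
∑_{k=1}^{8} k³ = [8×9/2]² = 36² = 1296
∑_{k=9}^{87} k³ = 14653584 - 1296 = 14652288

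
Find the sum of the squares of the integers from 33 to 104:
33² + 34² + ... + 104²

Use ∑_{k=1}^{n} k² = n(n+1)(2n+1)/6, then subtract the first 32 terms.
∑_{k=1}^{104} k² = 104×105×209/6 = 380380
∑_{k=1}^{32} k² = 32×33×65/6 = 11440
∑_{k=33}^{104} k² = 380380 - 11440 = 368940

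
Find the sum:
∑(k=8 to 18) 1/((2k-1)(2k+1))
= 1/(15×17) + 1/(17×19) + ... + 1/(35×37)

Partial fractions: 1/((2k-1)(2k+1)) = (1/2)[1/(2k-1) - 1/(2k+1)]
The series telescopes:
= (1/2)[1/15 - 1/37]
= 11/555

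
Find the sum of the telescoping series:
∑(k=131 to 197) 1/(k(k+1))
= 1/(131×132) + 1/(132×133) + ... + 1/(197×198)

Partial fractions: 1/(k(k+1)) = 1/k - 1/(k+1)
The series telescopes:
= (1/131 - 1/132) + (1/132 - 1/133) + ... + (1/197 - 1/198)
= 1/131 - 1/198
= 67/25938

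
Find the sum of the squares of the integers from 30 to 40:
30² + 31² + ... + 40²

Use ∑_{k=1}^{n} k² = n(n+1)(2n+1)/6, then subtract the first 29 terms.
∑_{k=1}^{40} k² = 40×41×81/6 = 22140
∑_{k=1}^{29} k² = 29×30×59/6 = 8555
∑_{k=30}^{40} k² = 22140 - 8555 = 13585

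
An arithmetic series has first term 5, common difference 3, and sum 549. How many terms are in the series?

Using S = n/2 × [2a + (n-1)d]
549 = n/2 × [2(5) + (n-1)(3)]
549 = n/2 × [10 + 3n - 3]
1098 = n × [7 + 3n]
3n² + (7)n - 1098 = 0
Discriminant: Δ = (7)² - 4(3)(-1098) = 49 + 13176 = 13225
√Δ = 115
n = [-(7) + √Δ] / (2·3) = (-7 + 115) / 6 = 108 / 6 = 18
(The negative root is discarded since n must be a positive integer.)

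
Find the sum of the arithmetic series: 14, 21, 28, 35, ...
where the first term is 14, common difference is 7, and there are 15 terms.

Sₙ = n/2 × (first + last)
Last term = a + (n-1)d = 14 + (15-1)×7 = 112
S_15 = 15/2 × (14 + 112)
S_15 = 15/2 × 126 = 945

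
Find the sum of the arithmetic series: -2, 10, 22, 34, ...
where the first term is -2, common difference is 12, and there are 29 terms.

Sₙ = n/2 × (first + last)
Last term = a + (n-1)d = -2 + (29-1)×12 = 334
S_29 = 29/2 × (-2 + 334)
S_29 = 29/2 × 332 = 4814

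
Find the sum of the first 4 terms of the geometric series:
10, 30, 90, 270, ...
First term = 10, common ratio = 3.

Sₙ = a(1 - rⁿ) / (1 - r)
S_4 = 10(1 - 3^4) / (1 - 3)
S_4 = 10(1 - 81) / (-2)
S_4 = 400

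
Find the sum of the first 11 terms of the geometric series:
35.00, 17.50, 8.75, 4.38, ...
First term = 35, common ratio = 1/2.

Sₙ = a(1 - rⁿ) / (1 - r)
S_11 = 35(1 - (1/2)^11) / (1 - (1/2))
S_11 = 35(1 - (1/2048)) / (1/2)
S_11 = 71645/1024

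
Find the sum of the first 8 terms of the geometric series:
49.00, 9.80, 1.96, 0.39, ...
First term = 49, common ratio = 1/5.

Sₙ = a(1 - rⁿ) / (1 - r)
S_8 = 49(1 - (1/5)^8) / (1 - (1/5))
S_8 = 49(1 - (1/390625)) / (4/5)
S_8 = 4785144/78125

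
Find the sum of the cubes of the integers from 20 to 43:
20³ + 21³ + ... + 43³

Use ∑_{k=1}^{n} k³ = [n(n+1)/2]², then subtract the first 19 terms.
∑_{k=1}^{43} k³ = [43×44/2]² = 946² = 894916
∑_{k=1}^{19} k³ = [19×20/2]² = 190² = 36100
∑_{k=20}^{43} k³ = 894916 - 36100 = 858816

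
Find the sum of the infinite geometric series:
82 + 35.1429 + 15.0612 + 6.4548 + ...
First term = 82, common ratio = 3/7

For |r| < 1, S = a / (1 - r)
S = 82 / (1 - (3/7))
S = 82 / (4/7)
S = 287/2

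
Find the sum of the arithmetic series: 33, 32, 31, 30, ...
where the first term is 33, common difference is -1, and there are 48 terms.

Sₙ = n/2 × (first + last)
Last term = a + (n-1)d = 33 + (48-1)×(-1) = -14
S_48 = 48/2 × (33 + (-14))
S_48 = 48/2 × 19 = 456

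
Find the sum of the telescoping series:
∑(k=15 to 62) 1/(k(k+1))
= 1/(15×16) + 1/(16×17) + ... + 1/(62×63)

Partial fractions: 1/(k(k+1)) = 1/k - 1/(k+1)
The series telescopes:
= (1/15 - 1/16) + (1/16 - 1/17) + ... + (1/62 - 1/63)
= 1/15 - 1/63
= 16/315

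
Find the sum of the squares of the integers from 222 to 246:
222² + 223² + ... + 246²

Use ∑_{k=1}^{n} k² = n(n+1)(2n+1)/6, then subtract the first 221 terms.
∑_{k=1}^{246} k² = 246×247×493/6 = 4992611
∑_{k=1}^{221} k² = 221×222×443/6 = 3622411
∑_{k=222}^{246} k² = 4992611 - 3622411 = 1370200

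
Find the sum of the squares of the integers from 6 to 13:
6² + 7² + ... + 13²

Use ∑_{k=1}^{n} k² = n(n+1)(2n+1)/6, then subtract the first 5 terms.
∑_{k=1}^{13} k² = 13×14×27/6 = 819
∑_{k=1}^{5} k² = 5×6×11/6 = 55
∑_{k=6}^{13} k² = 819 - 55 = 764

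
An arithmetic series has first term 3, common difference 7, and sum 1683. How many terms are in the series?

Using S = n/2 × [2a + (n-1)d]
1683 = n/2 × [2(3) + (n-1)(7)]
1683 = n/2 × [6 + 7n - 7]
3366 = n × [-1 + 7n]
7n² + (-1)n - 3366 = 0
Discriminant: Δ = (-1)² - 4(7)(-3366) = 1 + 94248 = 94249
√Δ = 307
n = [-(-1) + √Δ] / (2·7) = (1 + 307) / 14 = 308 / 14 = 22
(The negative root is discarded since n must be a positive integer.)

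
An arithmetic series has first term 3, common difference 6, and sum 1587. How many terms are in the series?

Using S = n/2 × [2a + (n-1)d]
1587 = n/2 × [2(3) + (n-1)(6)]
1587 = n/2 × [6 + 6n - 6]
3174 = n × [0 + 6n]
6n² + (0)n - 3174 = 0
Discriminant: Δ = (0)² - 4(6)(-3174) = 0 + 76176 = 76176
√Δ = 276
n = [-(0) + √Δ] / (2·6) = (0 + 276) / 12 = 276 / 12 = 23
(The negative root is discarded since n must be a positive integer.)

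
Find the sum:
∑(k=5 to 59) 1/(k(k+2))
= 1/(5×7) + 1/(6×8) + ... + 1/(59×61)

Partial fractions: 1/(k(k+2)) = (1/2)[1/k - 1/(k+2)]
Telescoping leaves the first two and last two terms:
= (1/2)[1/5 + 1/6 - 1/60 - 1/61]
= 407/2440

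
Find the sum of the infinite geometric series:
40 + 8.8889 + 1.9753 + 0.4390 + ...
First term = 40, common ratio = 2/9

For |r| < 1, S = a / (1 - r)
S = 40 / (1 - (2/9))
S = 40 / (7/9)
S = 360/7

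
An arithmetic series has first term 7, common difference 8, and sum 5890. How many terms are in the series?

Using S = n/2 × [2a + (n-1)d]
5890 = n/2 × [2(7) + (n-1)(8)]
5890 = n/2 × [14 + 8n - 8]
11780 = n × [6 + 8n]
8n² + (6)n - 11780 = 0
Discriminant: Δ = (6)² - 4(8)(-11780) = 36 + 376960 = 376996
√Δ = 614
n = [-(6) + √Δ] / (2·8) = (-6 + 614) / 16 = 608 / 16 = 38
(The negative root is discarded since n must be a positive integer.)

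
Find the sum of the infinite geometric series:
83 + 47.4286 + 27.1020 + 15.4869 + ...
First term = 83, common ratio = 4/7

For |r| < 1, S = a / (1 - r)
S = 83 / (1 - (4/7))
S = 83 / (3/7)
S = 581/3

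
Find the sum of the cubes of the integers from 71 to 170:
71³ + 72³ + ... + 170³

Use ∑_{k=1}^{n} k³ = [n(n+1)/2]², then subtract the first 70 terms.
∑_{k=1}^{170} k³ = [170×171/2]² = 14535² = 211266225
∑_{k=1}^{70} k³ = [70×71/2]² = 2485² = 6175225
∑_{k=71}^{170} k³ = 211266225 - 6175225 = 205091000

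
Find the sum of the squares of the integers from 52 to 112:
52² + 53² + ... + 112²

Use ∑_{k=1}^{n} k² = n(n+1)(2n+1)/6, then subtract the first 51 terms.
∑_{k=1}^{112} k² = 112×113×225/6 = 474600
∑_{k=1}^{51} k² = 51×52×103/6 = 45526
∑_{k=52}^{112} k² = 474600 - 45526 = 429074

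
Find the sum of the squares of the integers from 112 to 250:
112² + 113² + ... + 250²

Use ∑_{k=1}^{n} k² = n(n+1)(2n+1)/6, then subtract the first 111 terms.
∑_{k=1}^{250} k² = 250×251×501/6 = 5239625
∑_{k=1}^{111} k² = 111×112×223/6 = 462056
∑_{k=112}^{250} k² = 5239625 - 462056 = 4777569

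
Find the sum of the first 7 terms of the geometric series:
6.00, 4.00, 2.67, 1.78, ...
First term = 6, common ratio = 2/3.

Sₙ = a(1 - rⁿ) / (1 - r)
S_7 = 6(1 - (2/3)^7) / (1 - (2/3))
S_7 = 6(1 - (128/2187)) / (1/3)
S_7 = 4118/243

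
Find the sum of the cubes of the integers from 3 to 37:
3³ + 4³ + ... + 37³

Use ∑_{k=1}^{n} k³ = [n(n+1)/2]², then subtract the first 2 terms.
∑_{k=1}^{37} k³ = [37×38/2]² = 703² = 494209
∑_{k=1}^{2} k³ = [2×3/2]² = 3² = 9
∑_{k=3}^{37} k³ = 494209 - 9 = 494200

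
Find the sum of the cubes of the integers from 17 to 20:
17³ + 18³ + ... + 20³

Use ∑_{k=1}^{n} k³ = [n(n+1)/2]², then subtract the first 16 terms.
∑_{k=1}^{20} k³ = [20×21/2]² = 210² = 44100
∑_{k=1}^{16} k³ = [16×17/2]² = 136² = 18496
∑_{k=17}^{20} k³ = 44100 - 18496 = 25604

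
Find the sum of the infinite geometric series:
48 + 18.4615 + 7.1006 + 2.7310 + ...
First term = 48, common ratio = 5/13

For |r| < 1, S = a / (1 - r)
S = 48 / (1 - (5/13))
S = 48 / (8/13)
S = 78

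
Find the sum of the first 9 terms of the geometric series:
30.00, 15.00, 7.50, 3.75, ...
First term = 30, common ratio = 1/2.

Sₙ = a(1 - rⁿ) / (1 - r)
S_9 = 30(1 - (1/2)^9) / (1 - (1/2))
S_9 = 30(1 - (1/512)) / (1/2)
S_9 = 7665/128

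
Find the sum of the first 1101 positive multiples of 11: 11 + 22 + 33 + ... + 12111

Factor out 11: = 11(1 + 2 + ... + 1101) = 11 × n(n+1)/2
= 11 × 1101×1102/2
= 11 × 606651
= 6673161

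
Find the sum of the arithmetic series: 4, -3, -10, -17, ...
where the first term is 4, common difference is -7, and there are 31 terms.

Sₙ = n/2 × (first + last)
Last term = a + (n-1)d = 4 + (31-1)×(-7) = -206
S_31 = 31/2 × (4 + (-206))
S_31 = 31/2 × (-202) = -3131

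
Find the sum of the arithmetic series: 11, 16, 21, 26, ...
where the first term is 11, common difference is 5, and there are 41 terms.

Sₙ = n/2 × (first + last)
Last term = a + (n-1)d = 11 + (41-1)×5 = 211
S_41 = 41/2 × (11 + 211)
S_41 = 41/2 × 222 = 4551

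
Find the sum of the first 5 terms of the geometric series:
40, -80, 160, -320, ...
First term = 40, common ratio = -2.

Sₙ = a(1 - rⁿ) / (1 - r)
S_5 = 40(1 - (-2)^5) / (1 - (-2))
S_5 = 40(1 - (-32)) / (3)
S_5 = 440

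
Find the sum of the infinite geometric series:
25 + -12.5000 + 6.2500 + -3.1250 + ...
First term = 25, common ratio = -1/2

For |r| < 1, S = a / (1 - r)
S = 25 / (1 - (-1/2))
S = 25 / (3/2)
S = 50/3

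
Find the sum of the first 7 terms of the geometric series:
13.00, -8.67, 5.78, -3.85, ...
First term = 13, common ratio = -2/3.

Sₙ = a(1 - rⁿ) / (1 - r)
S_7 = 13(1 - (-2/3)^7) / (1 - (-2/3))
S_7 = 13(1 - (-128/2187)) / (5/3)
S_7 = 6019/729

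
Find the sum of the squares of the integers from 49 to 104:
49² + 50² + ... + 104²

Use ∑_{k=1}^{n} k² = n(n+1)(2n+1)/6, then subtract the first 48 terms.
∑_{k=1}^{104} k² = 104×105×209/6 = 380380
∑_{k=1}^{48} k² = 48×49×97/6 = 38024
∑_{k=49}^{104} k² = 380380 - 38024 = 342356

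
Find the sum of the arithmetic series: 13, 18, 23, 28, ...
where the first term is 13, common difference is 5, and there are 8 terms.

Sₙ = n/2 × (first + last)
Last term = a + (n-1)d = 13 + (8-1)×5 = 48
S_8 = 8/2 × (13 + 48)
S_8 = 8/2 × 61 = 244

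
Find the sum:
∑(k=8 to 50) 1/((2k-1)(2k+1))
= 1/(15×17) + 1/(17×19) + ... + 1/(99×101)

Partial fractions: 1/((2k-1)(2k+1)) = (1/2)[1/(2k-1) - 1/(2k+1)]
The series telescopes:
= (1/2)[1/15 - 1/101]
= 43/1515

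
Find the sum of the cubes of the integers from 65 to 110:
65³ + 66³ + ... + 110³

Use ∑_{k=1}^{n} k³ = [n(n+1)/2]², then subtract the first 64 terms.
∑_{k=1}^{110} k³ = [110×111/2]² = 6105² = 37271025
∑_{k=1}^{64} k³ = [64×65/2]² = 2080² = 4326400
∑_{k=65}^{110} k³ = 37271025 - 4326400 = 32944625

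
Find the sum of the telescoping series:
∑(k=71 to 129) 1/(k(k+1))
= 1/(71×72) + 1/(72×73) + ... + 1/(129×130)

Partial fractions: 1/(k(k+1)) = 1/k - 1/(k+1)
The series telescopes:
= (1/71 - 1/72) + (1/72 - 1/73) + ... + (1/129 - 1/130)
= 1/71 - 1/130
= 59/9230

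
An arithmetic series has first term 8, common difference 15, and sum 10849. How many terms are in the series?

Using S = n/2 × [2a + (n-1)d]
10849 = n/2 × [2(8) + (n-1)(15)]
10849 = n/2 × [16 + 15n - 15]
21698 = n × [1 + 15n]
15n² + (1)n - 21698 = 0
Discriminant: Δ = (1)² - 4(15)(-21698) = 1 + 1301880 = 1301881
√Δ = 1141
n = [-(1) + √Δ] / (2·15) = (-1 + 1141) / 30 = 1140 / 30 = 38
(The negative root is discarded since n must be a positive integer.)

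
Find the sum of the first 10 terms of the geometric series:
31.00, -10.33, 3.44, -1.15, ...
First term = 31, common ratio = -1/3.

Sₙ = a(1 - rⁿ) / (1 - r)
S_10 = 31(1 - (-1/3)^10) / (1 - (-1/3))
S_10 = 31(1 - (1/59049)) / (4/3)
S_10 = 457622/19683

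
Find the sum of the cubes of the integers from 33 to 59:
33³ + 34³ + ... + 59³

Use ∑_{k=1}^{n} k³ = [n(n+1)/2]², then subtract the first 32 terms.
∑_{k=1}^{59} k³ = [59×60/2]² = 1770² = 3132900
∑_{k=1}^{32} k³ = [32×33/2]² = 528² = 278784
∑_{k=33}^{59} k³ = 3132900 - 278784 = 2854116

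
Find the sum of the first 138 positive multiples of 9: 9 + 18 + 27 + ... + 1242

Factor out 9: = 9(1 + 2 + ... + 138) = 9 × n(n+1)/2
= 9 × 138×139/2
= 9 × 9591
= 86319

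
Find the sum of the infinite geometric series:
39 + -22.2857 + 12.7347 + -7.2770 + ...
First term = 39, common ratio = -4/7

For |r| < 1, S = a / (1 - r)
S = 39 / (1 - (-4/7))
S = 39 / (11/7)
S = 273/11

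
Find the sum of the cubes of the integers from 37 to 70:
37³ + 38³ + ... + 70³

Use ∑_{k=1}^{n} k³ = [n(n+1)/2]², then subtract the first 36 terms.
∑_{k=1}^{70} k³ = [70×71/2]² = 2485² = 6175225
∑_{k=1}^{36} k³ = [36×37/2]² = 666² = 443556
∑_{k=37}^{70} k³ = 6175225 - 443556 = 5731669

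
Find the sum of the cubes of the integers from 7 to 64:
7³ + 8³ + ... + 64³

Use ∑_{k=1}^{n} k³ = [n(n+1)/2]², then subtract the first 6 terms.
∑_{k=1}^{64} k³ = [64×65/2]² = 2080² = 4326400
∑_{k=1}^{6} k³ = [6×7/2]² = 21² = 441
∑_{k=7}^{64} k³ = 4326400 - 441 = 4325959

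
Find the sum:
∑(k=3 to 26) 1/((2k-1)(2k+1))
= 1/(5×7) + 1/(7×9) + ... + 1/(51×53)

Partial fractions: 1/((2k-1)(2k+1)) = (1/2)[1/(2k-1) - 1/(2k+1)]
The series telescopes:
= (1/2)[1/5 - 1/53]
= 24/265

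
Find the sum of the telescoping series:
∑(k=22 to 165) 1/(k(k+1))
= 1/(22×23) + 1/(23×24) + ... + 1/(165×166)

Partial fractions: 1/(k(k+1)) = 1/k - 1/(k+1)
The series telescopes:
= (1/22 - 1/23) + (1/23 - 1/24) + ... + (1/165 - 1/166)
= 1/22 - 1/166
= 36/913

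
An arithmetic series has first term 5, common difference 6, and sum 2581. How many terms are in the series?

Using S = n/2 × [2a + (n-1)d]
2581 = n/2 × [2(5) + (n-1)(6)]
2581 = n/2 × [10 + 6n - 6]
5162 = n × [4 + 6n]
6n² + (4)n - 5162 = 0
Discriminant: Δ = (4)² - 4(6)(-5162) = 16 + 123888 = 123904
√Δ = 352
n = [-(4) + √Δ] / (2·6) = (-4 + 352) / 12 = 348 / 12 = 29
(The negative root is discarded since n must be a positive integer.)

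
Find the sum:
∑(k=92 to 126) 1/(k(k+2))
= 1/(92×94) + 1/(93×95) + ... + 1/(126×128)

Partial fractions: 1/(k(k+2)) = (1/2)[1/k - 1/(k+2)]
Telescoping leaves the first two and last two terms:
= (1/2)[1/92 + 1/93 - 1/127 - 1/128]
= 206395/69543168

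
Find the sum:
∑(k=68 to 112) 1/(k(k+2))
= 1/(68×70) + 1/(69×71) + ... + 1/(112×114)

Partial fractions: 1/(k(k+2)) = (1/2)[1/k - 1/(k+2)]
Telescoping leaves the first two and last two terms:
= (1/2)[1/68 + 1/69 - 1/113 - 1/114]
= 38875/6715816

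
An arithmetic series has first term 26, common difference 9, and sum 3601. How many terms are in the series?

Using S = n/2 × [2a + (n-1)d]
3601 = n/2 × [2(26) + (n-1)(9)]
3601 = n/2 × [52 + 9n - 9]
7202 = n × [43 + 9n]
9n² + (43)n - 7202 = 0
Discriminant: Δ = (43)² - 4(9)(-7202) = 1849 + 259272 = 261121
√Δ = 511
n = [-(43) + √Δ] / (2·9) = (-43 + 511) / 18 = 468 / 18 = 26
(The negative root is discarded since n must be a positive integer.)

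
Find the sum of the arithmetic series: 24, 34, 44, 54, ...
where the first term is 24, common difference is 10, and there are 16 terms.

Sₙ = n/2 × (first + last)
Last term = a + (n-1)d = 24 + (16-1)×10 = 174
S_16 = 16/2 × (24 + 174)
S_16 = 16/2 × 198 = 1584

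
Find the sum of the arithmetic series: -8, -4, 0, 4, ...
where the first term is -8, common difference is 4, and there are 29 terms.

Sₙ = n/2 × (first + last)
Last term = a + (n-1)d = -8 + (29-1)×4 = 104
S_29 = 29/2 × (-8 + 104)
S_29 = 29/2 × 96 = 1392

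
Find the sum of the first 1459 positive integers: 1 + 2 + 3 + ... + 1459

Formula: ∑k = n(n+1)/2
= 1459×1460/2
= 2130140/2
= 1065070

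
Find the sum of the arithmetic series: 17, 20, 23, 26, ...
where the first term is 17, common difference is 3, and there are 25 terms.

Sₙ = n/2 × (first + last)
Last term = a + (n-1)d = 17 + (25-1)×3 = 89
S_25 = 25/2 × (17 + 89)
S_25 = 25/2 × 106 = 1325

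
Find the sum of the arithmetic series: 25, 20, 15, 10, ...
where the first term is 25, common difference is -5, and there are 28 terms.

Sₙ = n/2 × (first + last)
Last term = a + (n-1)d = 25 + (28-1)×(-5) = -110
S_28 = 28/2 × (25 + (-110))
S_28 = 28/2 × (-85) = -1190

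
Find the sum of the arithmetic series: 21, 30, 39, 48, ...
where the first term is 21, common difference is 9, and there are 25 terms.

Sₙ = n/2 × (first + last)
Last term = a + (n-1)d = 21 + (25-1)×9 = 237
S_25 = 25/2 × (21 + 237)
S_25 = 25/2 × 258 = 3225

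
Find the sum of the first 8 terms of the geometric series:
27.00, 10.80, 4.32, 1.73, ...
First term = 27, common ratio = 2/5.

Sₙ = a(1 - rⁿ) / (1 - r)
S_8 = 27(1 - (2/5)^8) / (1 - (2/5))
S_8 = 27(1 - (256/390625)) / (3/5)
S_8 = 3513321/78125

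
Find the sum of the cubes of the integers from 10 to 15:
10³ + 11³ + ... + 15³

Use ∑_{k=1}^{n} k³ = [n(n+1)/2]², then subtract the first 9 terms.
∑_{k=1}^{15} k³ = [15×16/2]² = 120² = 14400
∑_{k=1}^{9} k³ = [9×10/2]² = 45² = 2025
∑_{k=10}^{15} k³ = 14400 - 2025 = 12375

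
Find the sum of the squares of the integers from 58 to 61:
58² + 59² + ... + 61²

Use ∑_{k=1}^{n} k² = n(n+1)(2n+1)/6, then subtract the first 57 terms.
∑_{k=1}^{61} k² = 61×62×123/6 = 77531
∑_{k=1}^{57} k² = 57×58×115/6 = 63365
∑_{k=58}^{61} k² = 77531 - 63365 = 14166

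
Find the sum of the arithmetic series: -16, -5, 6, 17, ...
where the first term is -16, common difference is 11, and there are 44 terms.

Sₙ = n/2 × (first + last)
Last term = a + (n-1)d = -16 + (44-1)×11 = 457
S_44 = 44/2 × (-16 + 457)
S_44 = 44/2 × 441 = 9702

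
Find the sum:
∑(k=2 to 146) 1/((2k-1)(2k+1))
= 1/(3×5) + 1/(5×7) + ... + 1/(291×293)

Partial fractions: 1/((2k-1)(2k+1)) = (1/2)[1/(2k-1) - 1/(2k+1)]
The series telescopes:
= (1/2)[1/3 - 1/293]
= 145/879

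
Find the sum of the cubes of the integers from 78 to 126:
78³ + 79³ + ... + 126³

Use ∑_{k=1}^{n} k³ = [n(n+1)/2]², then subtract the first 77 terms.
∑_{k=1}^{126} k³ = [126×127/2]² = 8001² = 64016001
∑_{k=1}^{77} k³ = [77×78/2]² = 3003² = 9018009
∑_{k=78}^{126} k³ = 64016001 - 9018009 = 54997992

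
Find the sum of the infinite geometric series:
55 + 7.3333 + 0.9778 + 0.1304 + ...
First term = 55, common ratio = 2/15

For |r| < 1, S = a / (1 - r)
S = 55 / (1 - (2/15))
S = 55 / (13/15)
S = 825/13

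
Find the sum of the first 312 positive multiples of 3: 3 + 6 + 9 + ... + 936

Factor out 3: = 3(1 + 2 + ... + 312) = 3 × n(n+1)/2
= 3 × 312×313/2
= 3 × 48828
= 146484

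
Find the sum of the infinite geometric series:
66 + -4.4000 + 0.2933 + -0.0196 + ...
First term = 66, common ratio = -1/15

For |r| < 1, S = a / (1 - r)
S = 66 / (1 - (-1/15))
S = 66 / (16/15)
S = 495/8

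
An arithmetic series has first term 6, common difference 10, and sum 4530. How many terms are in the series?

Using S = n/2 × [2a + (n-1)d]
4530 = n/2 × [2(6) + (n-1)(10)]
4530 = n/2 × [12 + 10n - 10]
9060 = n × [2 + 10n]
10n² + (2)n - 9060 = 0
Discriminant: Δ = (2)² - 4(10)(-9060) = 4 + 362400 = 362404
√Δ = 602
n = [-(2) + √Δ] / (2·10) = (-2 + 602) / 20 = 600 / 20 = 30
(The negative root is discarded since n must be a positive integer.)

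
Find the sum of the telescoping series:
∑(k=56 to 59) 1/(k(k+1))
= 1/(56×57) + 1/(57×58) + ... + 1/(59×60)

Partial fractions: 1/(k(k+1)) = 1/k - 1/(k+1)
The series telescopes:
= (1/56 - 1/57) + (1/57 - 1/58) + ... + (1/59 - 1/60)
= 1/56 - 1/60
= 1/840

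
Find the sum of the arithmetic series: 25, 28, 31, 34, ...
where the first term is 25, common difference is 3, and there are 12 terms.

Sₙ = n/2 × (first + last)
Last term = a + (n-1)d = 25 + (12-1)×3 = 58
S_12 = 12/2 × (25 + 58)
S_12 = 12/2 × 83 = 498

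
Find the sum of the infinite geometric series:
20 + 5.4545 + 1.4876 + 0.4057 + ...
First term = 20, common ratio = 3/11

For |r| < 1, S = a / (1 - r)
S = 20 / (1 - (3/11))
S = 20 / (8/11)
S = 55/2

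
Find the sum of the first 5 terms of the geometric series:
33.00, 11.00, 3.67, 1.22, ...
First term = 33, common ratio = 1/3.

Sₙ = a(1 - rⁿ) / (1 - r)
S_5 = 33(1 - (1/3)^5) / (1 - (1/3))
S_5 = 33(1 - (1/243)) / (2/3)
S_5 = 1331/27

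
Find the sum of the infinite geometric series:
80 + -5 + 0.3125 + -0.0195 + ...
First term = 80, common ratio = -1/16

For |r| < 1, S = a / (1 - r)
S = 80 / (1 - (-1/16))
S = 80 / (17/16)
S = 1280/17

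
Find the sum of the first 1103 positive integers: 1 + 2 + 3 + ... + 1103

Formula: ∑k = n(n+1)/2
= 1103×1104/2
= 1217712/2
= 608856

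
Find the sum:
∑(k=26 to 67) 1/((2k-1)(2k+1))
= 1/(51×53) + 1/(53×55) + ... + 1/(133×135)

Partial fractions: 1/((2k-1)(2k+1)) = (1/2)[1/(2k-1) - 1/(2k+1)]
The series telescopes:
= (1/2)[1/51 - 1/135]
= 14/2295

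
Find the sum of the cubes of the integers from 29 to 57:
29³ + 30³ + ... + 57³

Use ∑_{k=1}^{n} k³ = [n(n+1)/2]², then subtract the first 28 terms.
∑_{k=1}^{57} k³ = [57×58/2]² = 1653² = 2732409
∑_{k=1}^{28} k³ = [28×29/2]² = 406² = 164836
∑_{k=29}^{57} k³ = 2732409 - 164836 = 2567573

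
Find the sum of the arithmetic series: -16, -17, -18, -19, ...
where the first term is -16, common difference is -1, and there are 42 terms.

Sₙ = n/2 × (first + last)
Last term = a + (n-1)d = -16 + (42-1)×(-1) = -57
S_42 = 42/2 × (-16 + (-57))
S_42 = 42/2 × (-73) = -1533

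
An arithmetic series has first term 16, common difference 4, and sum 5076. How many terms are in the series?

Using S = n/2 × [2a + (n-1)d]
5076 = n/2 × [2(16) + (n-1)(4)]
5076 = n/2 × [32 + 4n - 4]
10152 = n × [28 + 4n]
4n² + (28)n - 10152 = 0
Discriminant: Δ = (28)² - 4(4)(-10152) = 784 + 162432 = 163216
√Δ = 404
n = [-(28) + √Δ] / (2·4) = (-28 + 404) / 8 = 376 / 8 = 47
(The negative root is discarded since n must be a positive integer.)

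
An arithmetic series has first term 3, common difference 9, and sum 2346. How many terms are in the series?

Using S = n/2 × [2a + (n-1)d]
2346 = n/2 × [2(3) + (n-1)(9)]
2346 = n/2 × [6 + 9n - 9]
4692 = n × [-3 + 9n]
9n² + (-3)n - 4692 = 0
Discriminant: Δ = (-3)² - 4(9)(-4692) = 9 + 168912 = 168921
√Δ = 411
n = [-(-3) + √Δ] / (2·9) = (3 + 411) / 18 = 414 / 18 = 23
(The negative root is discarded since n must be a positive integer.)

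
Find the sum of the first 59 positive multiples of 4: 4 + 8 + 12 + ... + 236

Factor out 4: = 4(1 + 2 + ... + 59) = 4 × n(n+1)/2
= 4 × 59×60/2
= 4 × 1770
= 7080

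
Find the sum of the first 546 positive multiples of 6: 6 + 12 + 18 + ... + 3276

Factor out 6: = 6(1 + 2 + ... + 546) = 6 × n(n+1)/2
= 6 × 546×547/2
= 6 × 149331
= 895986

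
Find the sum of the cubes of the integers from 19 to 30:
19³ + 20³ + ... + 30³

Use ∑_{k=1}^{n} k³ = [n(n+1)/2]², then subtract the first 18 terms.
∑_{k=1}^{30} k³ = [30×31/2]² = 465² = 216225
∑_{k=1}^{18} k³ = [18×19/2]² = 171² = 29241
∑_{k=19}^{30} k³ = 216225 - 29241 = 186984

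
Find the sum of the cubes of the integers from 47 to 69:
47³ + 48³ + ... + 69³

Use ∑_{k=1}^{n} k³ = [n(n+1)/2]², then subtract the first 46 terms.
∑_{k=1}^{69} k³ = [69×70/2]² = 2415² = 5832225
∑_{k=1}^{46} k³ = [46×47/2]² = 1081² = 1168561
∑_{k=47}^{69} k³ = 5832225 - 1168561 = 4663664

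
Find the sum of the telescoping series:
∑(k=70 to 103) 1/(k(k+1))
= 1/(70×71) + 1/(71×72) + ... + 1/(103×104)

Partial fractions: 1/(k(k+1)) = 1/k - 1/(k+1)
The series telescopes:
= (1/70 - 1/71) + (1/71 - 1/72) + ... + (1/103 - 1/104)
= 1/70 - 1/104
= 17/3640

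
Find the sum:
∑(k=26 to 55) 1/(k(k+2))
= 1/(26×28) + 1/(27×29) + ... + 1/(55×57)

Partial fractions: 1/(k(k+2)) = (1/2)[1/k - 1/(k+2)]
Telescoping leaves the first two and last two terms:
= (1/2)[1/26 + 1/27 - 1/56 - 1/57]
= 14975/746928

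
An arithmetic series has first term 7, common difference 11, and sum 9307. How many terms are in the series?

Using S = n/2 × [2a + (n-1)d]
9307 = n/2 × [2(7) + (n-1)(11)]
9307 = n/2 × [14 + 11n - 11]
18614 = n × [3 + 11n]
11n² + (3)n - 18614 = 0
Discriminant: Δ = (3)² - 4(11)(-18614) = 9 + 819016 = 819025
√Δ = 905
n = [-(3) + √Δ] / (2·11) = (-3 + 905) / 22 = 902 / 22 = 41
(The negative root is discarded since n must be a positive integer.)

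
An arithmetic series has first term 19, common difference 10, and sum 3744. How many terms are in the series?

Using S = n/2 × [2a + (n-1)d]
3744 = n/2 × [2(19) + (n-1)(10)]
3744 = n/2 × [38 + 10n - 10]
7488 = n × [28 + 10n]
10n² + (28)n - 7488 = 0
Discriminant: Δ = (28)² - 4(10)(-7488) = 784 + 299520 = 300304
√Δ = 548
n = [-(28) + √Δ] / (2·10) = (-28 + 548) / 20 = 520 / 20 = 26
(The negative root is discarded since n must be a positive integer.)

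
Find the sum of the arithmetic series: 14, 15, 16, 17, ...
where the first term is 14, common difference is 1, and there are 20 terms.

Sₙ = n/2 × (first + last)
Last term = a + (n-1)d = 14 + (20-1)×1 = 33
S_20 = 20/2 × (14 + 33)
S_20 = 20/2 × 47 = 470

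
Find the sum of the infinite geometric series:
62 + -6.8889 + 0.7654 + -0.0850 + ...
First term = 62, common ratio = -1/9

For |r| < 1, S = a / (1 - r)
S = 62 / (1 - (-1/9))
S = 62 / (10/9)
S = 279/5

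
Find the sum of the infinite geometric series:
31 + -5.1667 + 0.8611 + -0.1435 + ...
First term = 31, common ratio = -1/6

For |r| < 1, S = a / (1 - r)
S = 31 / (1 - (-1/6))
S = 31 / (7/6)
S = 186/7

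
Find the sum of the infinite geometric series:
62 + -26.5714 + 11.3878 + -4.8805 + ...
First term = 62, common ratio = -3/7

For |r| < 1, S = a / (1 - r)
S = 62 / (1 - (-3/7))
S = 62 / (10/7)
S = 217/5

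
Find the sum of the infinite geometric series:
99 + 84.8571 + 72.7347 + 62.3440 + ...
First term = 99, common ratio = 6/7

For |r| < 1, S = a / (1 - r)
S = 99 / (1 - (6/7))
S = 99 / (1/7)
S = 693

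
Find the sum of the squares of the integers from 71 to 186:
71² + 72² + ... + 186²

Use ∑_{k=1}^{n} k² = n(n+1)(2n+1)/6, then subtract the first 70 terms.
∑_{k=1}^{186} k² = 186×187×373/6 = 2162281
∑_{k=1}^{70} k² = 70×71×141/6 = 116795
∑_{k=71}^{186} k² = 2162281 - 116795 = 2045486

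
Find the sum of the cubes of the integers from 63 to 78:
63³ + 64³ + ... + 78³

Use ∑_{k=1}^{n} k³ = [n(n+1)/2]², then subtract the first 62 terms.
∑_{k=1}^{78} k³ = [78×79/2]² = 3081² = 9492561
∑_{k=1}^{62} k³ = [62×63/2]² = 1953² = 3814209
∑_{k=63}^{78} k³ = 9492561 - 3814209 = 5678352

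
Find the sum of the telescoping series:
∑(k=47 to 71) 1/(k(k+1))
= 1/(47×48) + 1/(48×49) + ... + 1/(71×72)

Partial fractions: 1/(k(k+1)) = 1/k - 1/(k+1)
The series telescopes:
= (1/47 - 1/48) + (1/48 - 1/49) + ... + (1/71 - 1/72)
= 1/47 - 1/72
= 25/3384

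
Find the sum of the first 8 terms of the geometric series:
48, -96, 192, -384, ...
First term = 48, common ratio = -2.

Sₙ = a(1 - rⁿ) / (1 - r)
S_8 = 48(1 - (-2)^8) / (1 - (-2))
S_8 = 48(1 - 256) / (3)
S_8 = -4080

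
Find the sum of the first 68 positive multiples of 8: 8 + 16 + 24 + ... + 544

Factor out 8: = 8(1 + 2 + ... + 68) = 8 × n(n+1)/2
= 8 × 68×69/2
= 8 × 2346
= 18768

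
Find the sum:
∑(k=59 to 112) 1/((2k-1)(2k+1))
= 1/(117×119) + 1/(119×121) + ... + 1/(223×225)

Partial fractions: 1/((2k-1)(2k+1)) = (1/2)[1/(2k-1) - 1/(2k+1)]
The series telescopes:
= (1/2)[1/117 - 1/225]
= 2/975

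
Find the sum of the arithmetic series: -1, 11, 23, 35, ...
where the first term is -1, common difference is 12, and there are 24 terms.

Sₙ = n/2 × (first + last)
Last term = a + (n-1)d = -1 + (24-1)×12 = 275
S_24 = 24/2 × (-1 + 275)
S_24 = 24/2 × 274 = 3288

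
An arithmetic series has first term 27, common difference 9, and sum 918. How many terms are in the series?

Using S = n/2 × [2a + (n-1)d]
918 = n/2 × [2(27) + (n-1)(9)]
918 = n/2 × [54 + 9n - 9]
1836 = n × [45 + 9n]
9n² + (45)n - 1836 = 0
Discriminant: Δ = (45)² - 4(9)(-1836) = 2025 + 66096 = 68121
√Δ = 261
n = [-(45) + √Δ] / (2·9) = (-45 + 261) / 18 = 216 / 18 = 12
(The negative root is discarded since n must be a positive integer.)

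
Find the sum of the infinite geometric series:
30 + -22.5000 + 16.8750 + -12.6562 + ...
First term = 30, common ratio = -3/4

For |r| < 1, S = a / (1 - r)
S = 30 / (1 - (-3/4))
S = 30 / (7/4)
S = 120/7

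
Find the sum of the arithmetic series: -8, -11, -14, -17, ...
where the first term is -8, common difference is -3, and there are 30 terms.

Sₙ = n/2 × (first + last)
Last term = a + (n-1)d = -8 + (30-1)×(-3) = -95
S_30 = 30/2 × (-8 + (-95))
S_30 = 30/2 × (-103) = -1545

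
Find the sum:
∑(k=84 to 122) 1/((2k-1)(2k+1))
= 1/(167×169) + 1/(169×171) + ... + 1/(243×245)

Partial fractions: 1/((2k-1)(2k+1)) = (1/2)[1/(2k-1) - 1/(2k+1)]
The series telescopes:
= (1/2)[1/167 - 1/245]
= 39/40915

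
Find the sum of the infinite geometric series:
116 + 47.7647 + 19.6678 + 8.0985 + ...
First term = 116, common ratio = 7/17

For |r| < 1, S = a / (1 - r)
S = 116 / (1 - (7/17))
S = 116 / (10/17)
S = 986/5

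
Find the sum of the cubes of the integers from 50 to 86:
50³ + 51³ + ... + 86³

Use ∑_{k=1}^{n} k³ = [n(n+1)/2]², then subtract the first 49 terms.
∑_{k=1}^{86} k³ = [86×87/2]² = 3741² = 13995081
∑_{k=1}^{49} k³ = [49×50/2]² = 1225² = 1500625
∑_{k=50}^{86} k³ = 13995081 - 1500625 = 12494456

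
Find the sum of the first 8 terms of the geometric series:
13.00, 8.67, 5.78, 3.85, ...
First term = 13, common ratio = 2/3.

Sₙ = a(1 - rⁿ) / (1 - r)
S_8 = 13(1 - (2/3)^8) / (1 - (2/3))
S_8 = 13(1 - (256/6561)) / (1/3)
S_8 = 81965/2187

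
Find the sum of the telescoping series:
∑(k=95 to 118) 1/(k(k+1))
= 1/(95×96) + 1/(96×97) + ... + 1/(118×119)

Partial fractions: 1/(k(k+1)) = 1/k - 1/(k+1)
The series telescopes:
= (1/95 - 1/96) + (1/96 - 1/97) + ... + (1/118 - 1/119)
= 1/95 - 1/119
= 24/11305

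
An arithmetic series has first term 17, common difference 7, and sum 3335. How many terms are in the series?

Using S = n/2 × [2a + (n-1)d]
3335 = n/2 × [2(17) + (n-1)(7)]
3335 = n/2 × [34 + 7n - 7]
6670 = n × [27 + 7n]
7n² + (27)n - 6670 = 0
Discriminant: Δ = (27)² - 4(7)(-6670) = 729 + 186760 = 187489
√Δ = 433
n = [-(27) + √Δ] / (2·7) = (-27 + 433) / 14 = 406 / 14 = 29
(The negative root is discarded since n must be a positive integer.)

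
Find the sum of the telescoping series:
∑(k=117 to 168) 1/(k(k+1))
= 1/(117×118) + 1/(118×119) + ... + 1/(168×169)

Partial fractions: 1/(k(k+1)) = 1/k - 1/(k+1)
The series telescopes:
= (1/117 - 1/118) + (1/118 - 1/119) + ... + (1/168 - 1/169)
= 1/117 - 1/169
= 4/1521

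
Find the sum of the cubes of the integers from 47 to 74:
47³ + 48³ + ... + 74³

Use ∑_{k=1}^{n} k³ = [n(n+1)/2]², then subtract the first 46 terms.
∑_{k=1}^{74} k³ = [74×75/2]² = 2775² = 7700625
∑_{k=1}^{46} k³ = [46×47/2]² = 1081² = 1168561
∑_{k=47}^{74} k³ = 7700625 - 1168561 = 6532064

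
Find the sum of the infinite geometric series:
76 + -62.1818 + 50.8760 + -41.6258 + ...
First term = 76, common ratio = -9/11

For |r| < 1, S = a / (1 - r)
S = 76 / (1 - (-9/11))
S = 76 / (20/11)
S = 209/5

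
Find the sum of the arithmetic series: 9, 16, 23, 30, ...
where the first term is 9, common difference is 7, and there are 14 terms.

Sₙ = n/2 × (first + last)
Last term = a + (n-1)d = 9 + (14-1)×7 = 100
S_14 = 14/2 × (9 + 100)
S_14 = 14/2 × 109 = 763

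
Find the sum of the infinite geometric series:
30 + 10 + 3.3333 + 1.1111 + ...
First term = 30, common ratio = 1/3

For |r| < 1, S = a / (1 - r)
S = 30 / (1 - (1/3))
S = 30 / (2/3)
S = 45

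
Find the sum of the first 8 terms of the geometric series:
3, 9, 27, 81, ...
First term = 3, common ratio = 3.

Sₙ = a(1 - rⁿ) / (1 - r)
S_8 = 3(1 - 3^8) / (1 - 3)
S_8 = 3(1 - 6561) / (-2)
S_8 = 9840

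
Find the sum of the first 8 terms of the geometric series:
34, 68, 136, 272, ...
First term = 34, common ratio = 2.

Sₙ = a(1 - rⁿ) / (1 - r)
S_8 = 34(1 - 2^8) / (1 - 2)
S_8 = 34(1 - 256) / (-1)
S_8 = 8670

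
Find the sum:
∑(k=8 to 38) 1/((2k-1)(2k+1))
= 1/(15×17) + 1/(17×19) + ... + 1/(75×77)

Partial fractions: 1/((2k-1)(2k+1)) = (1/2)[1/(2k-1) - 1/(2k+1)]
The series telescopes:
= (1/2)[1/15 - 1/77]
= 31/1155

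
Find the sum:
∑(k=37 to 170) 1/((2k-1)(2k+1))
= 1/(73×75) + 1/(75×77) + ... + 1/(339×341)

Partial fractions: 1/((2k-1)(2k+1)) = (1/2)[1/(2k-1) - 1/(2k+1)]
The series telescopes:
= (1/2)[1/73 - 1/341]
= 134/24893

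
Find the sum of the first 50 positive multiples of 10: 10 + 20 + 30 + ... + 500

Factor out 10: = 10(1 + 2 + ... + 50) = 10 × n(n+1)/2
= 10 × 50×51/2
= 10 × 1275
= 12750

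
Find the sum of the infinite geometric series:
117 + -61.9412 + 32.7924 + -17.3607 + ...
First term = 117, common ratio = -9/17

For |r| < 1, S = a / (1 - r)
S = 117 / (1 - (-9/17))
S = 117 / (26/17)
S = 153/2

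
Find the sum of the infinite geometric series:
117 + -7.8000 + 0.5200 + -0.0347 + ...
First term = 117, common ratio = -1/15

For |r| < 1, S = a / (1 - r)
S = 117 / (1 - (-1/15))
S = 117 / (16/15)
S = 1755/16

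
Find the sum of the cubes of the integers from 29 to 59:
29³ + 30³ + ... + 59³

Use ∑_{k=1}^{n} k³ = [n(n+1)/2]², then subtract the first 28 terms.
∑_{k=1}^{59} k³ = [59×60/2]² = 1770² = 3132900
∑_{k=1}^{28} k³ = [28×29/2]² = 406² = 164836
∑_{k=29}^{59} k³ = 3132900 - 164836 = 2968064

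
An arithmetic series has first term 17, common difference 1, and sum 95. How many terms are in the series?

Using S = n/2 × [2a + (n-1)d]
95 = n/2 × [2(17) + (n-1)(1)]
95 = n/2 × [34 + 1n - 1]
190 = n × [33 + 1n]
1n² + (33)n - 190 = 0
Discriminant: Δ = (33)² - 4(1)(-190) = 1089 + 760 = 1849
√Δ = 43
n = [-(33) + √Δ] / (2·1) = (-33 + 43) / 2 = 10 / 2 = 5
(The negative root is discarded since n must be a positive integer.)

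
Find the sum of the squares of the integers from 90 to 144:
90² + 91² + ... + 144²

Use ∑_{k=1}^{n} k² = n(n+1)(2n+1)/6, then subtract the first 89 terms.
∑_{k=1}^{144} k² = 144×145×289/6 = 1005720
∑_{k=1}^{89} k² = 89×90×179/6 = 238965
∑_{k=90}^{144} k² = 1005720 - 238965 = 766755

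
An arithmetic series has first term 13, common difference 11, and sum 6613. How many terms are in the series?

Using S = n/2 × [2a + (n-1)d]
6613 = n/2 × [2(13) + (n-1)(11)]
6613 = n/2 × [26 + 11n - 11]
13226 = n × [15 + 11n]
11n² + (15)n - 13226 = 0
Discriminant: Δ = (15)² - 4(11)(-13226) = 225 + 581944 = 582169
√Δ = 763
n = [-(15) + √Δ] / (2·11) = (-15 + 763) / 22 = 748 / 22 = 34
(The negative root is discarded since n must be a positive integer.)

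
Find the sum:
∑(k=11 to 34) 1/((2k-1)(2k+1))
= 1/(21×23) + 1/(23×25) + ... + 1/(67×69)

Partial fractions: 1/((2k-1)(2k+1)) = (1/2)[1/(2k-1) - 1/(2k+1)]
The series telescopes:
= (1/2)[1/21 - 1/69]
= 8/483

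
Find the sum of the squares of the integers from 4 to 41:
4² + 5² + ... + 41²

Use ∑_{k=1}^{n} k² = n(n+1)(2n+1)/6, then subtract the first 3 terms.
∑_{k=1}^{41} k² = 41×42×83/6 = 23821
∑_{k=1}^{3} k² = 3×4×7/6 = 14
∑_{k=4}^{41} k² = 23821 - 14 = 23807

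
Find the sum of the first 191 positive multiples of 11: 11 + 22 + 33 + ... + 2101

Factor out 11: = 11(1 + 2 + ... + 191) = 11 × n(n+1)/2
= 11 × 191×192/2
= 11 × 18336
= 201696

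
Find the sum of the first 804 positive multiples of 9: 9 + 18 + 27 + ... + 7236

Factor out 9: = 9(1 + 2 + ... + 804) = 9 × n(n+1)/2
= 9 × 804×805/2
= 9 × 323610
= 2912490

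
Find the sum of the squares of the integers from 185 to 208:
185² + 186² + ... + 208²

Use ∑_{k=1}^{n} k² = n(n+1)(2n+1)/6, then subtract the first 184 terms.
∑_{k=1}^{208} k² = 208×209×417/6 = 3021304
∑_{k=1}^{184} k² = 184×185×369/6 = 2093460
∑_{k=185}^{208} k² = 3021304 - 2093460 = 927844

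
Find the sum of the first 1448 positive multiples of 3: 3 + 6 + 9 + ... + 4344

Factor out 3: = 3(1 + 2 + ... + 1448) = 3 × n(n+1)/2
= 3 × 1448×1449/2
= 3 × 1049076
= 3147228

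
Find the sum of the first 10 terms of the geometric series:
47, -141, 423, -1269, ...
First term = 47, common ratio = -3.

Sₙ = a(1 - rⁿ) / (1 - r)
S_10 = 47(1 - (-3)^10) / (1 - (-3))
S_10 = 47(1 - 59049) / (4)
S_10 = -693814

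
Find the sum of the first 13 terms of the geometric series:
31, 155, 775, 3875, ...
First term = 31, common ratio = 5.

Sₙ = a(1 - rⁿ) / (1 - r)
S_13 = 31(1 - 5^13) / (1 - 5)
S_13 = 31(1 - 1220703125) / (-4)
S_13 = 9460449211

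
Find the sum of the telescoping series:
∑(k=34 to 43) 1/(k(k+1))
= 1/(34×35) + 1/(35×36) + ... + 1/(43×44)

Partial fractions: 1/(k(k+1)) = 1/k - 1/(k+1)
The series telescopes:
= (1/34 - 1/35) + (1/35 - 1/36) + ... + (1/43 - 1/44)
= 1/34 - 1/44
= 5/748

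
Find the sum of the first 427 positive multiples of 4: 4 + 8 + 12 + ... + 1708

Factor out 4: = 4(1 + 2 + ... + 427) = 4 × n(n+1)/2
= 4 × 427×428/2
= 4 × 91378
= 365512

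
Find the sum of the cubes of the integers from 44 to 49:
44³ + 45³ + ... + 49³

Use ∑_{k=1}^{n} k³ = [n(n+1)/2]², then subtract the first 43 terms.
∑_{k=1}^{49} k³ = [49×50/2]² = 1225² = 1500625
∑_{k=1}^{43} k³ = [43×44/2]² = 946² = 894916
∑_{k=44}^{49} k³ = 1500625 - 894916 = 605709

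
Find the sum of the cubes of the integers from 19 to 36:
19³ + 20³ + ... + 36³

Use ∑_{k=1}^{n} k³ = [n(n+1)/2]², then subtract the first 18 terms.
∑_{k=1}^{36} k³ = [36×37/2]² = 666² = 443556
∑_{k=1}^{18} k³ = [18×19/2]² = 171² = 29241
∑_{k=19}^{36} k³ = 443556 - 29241 = 414315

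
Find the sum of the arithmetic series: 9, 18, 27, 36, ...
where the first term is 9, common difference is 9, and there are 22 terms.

Sₙ = n/2 × (first + last)
Last term = a + (n-1)d = 9 + (22-1)×9 = 198
S_22 = 22/2 × (9 + 198)
S_22 = 22/2 × 207 = 2277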